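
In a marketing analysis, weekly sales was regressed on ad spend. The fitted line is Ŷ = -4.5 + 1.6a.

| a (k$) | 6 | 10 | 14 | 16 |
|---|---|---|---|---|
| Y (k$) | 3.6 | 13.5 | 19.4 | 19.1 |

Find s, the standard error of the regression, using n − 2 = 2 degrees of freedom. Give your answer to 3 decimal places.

s = 2.500

a=6: Ŷ = -4.5 + 1.6·6 = 5.1; e = 3.6 − 5.1 = -1.5
a=10: Ŷ = -4.5 + 1.6·10 = 11.5; e = 13.5 − 11.5 = 2
a=14: Ŷ = -4.5 + 1.6·14 = 17.9; e = 19.4 − 17.9 = 1.5
a=16: Ŷ = -4.5 + 1.6·16 = 21.1; e = 19.1 − 21.1 = -2
SSE = 2.25 + 4 + 2.25 + 4 = 12.5
s = √(12.5/2) = √6.25 ≈ 2.500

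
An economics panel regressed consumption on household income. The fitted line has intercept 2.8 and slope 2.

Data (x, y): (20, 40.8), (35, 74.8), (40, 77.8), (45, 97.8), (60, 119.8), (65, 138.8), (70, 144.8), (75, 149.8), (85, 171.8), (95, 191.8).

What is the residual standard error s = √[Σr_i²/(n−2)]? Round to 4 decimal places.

x=20: ŷ = 2.8 + 2·20 = 42.8; r = 40.8 − 42.8 = -2
x=35: ŷ = 2.8 + 2·35 = 72.8; r = 74.8 − 72.8 = 2
x=40: ŷ = 2.8 + 2·40 = 82.8; r = 77.8 − 82.8 = -5
x=45: ŷ = 2.8 + 2·45 = 92.8; r = 97.8 − 92.8 = 5
x=60: ŷ = 2.8 + 2·60 = 122.8; r = 119.8 − 122.8 = -3
x=65: ŷ = 2.8 + 2·65 = 132.8; r = 138.8 − 132.8 = 6
x=70: ŷ = 2.8 + 2·70 = 142.8; r = 144.8 − 142.8 = 2
x=75: ŷ = 2.8 + 2·75 = 152.8; r = 149.8 − 152.8 = -3
x=85: ŷ = 2.8 + 2·85 = 172.8; r = 171.8 − 172.8 = -1
x=95: ŷ = 2.8 + 2·95 = 192.8; r = 191.8 − 192.8 = -1
SSE = 4 + 4 + 25 + 25 + 9 + 36 + 4 + 9 + 1 + 1 = 118
s = √(118/8) = √14.75 ≈ 3.8406

s = 3.8406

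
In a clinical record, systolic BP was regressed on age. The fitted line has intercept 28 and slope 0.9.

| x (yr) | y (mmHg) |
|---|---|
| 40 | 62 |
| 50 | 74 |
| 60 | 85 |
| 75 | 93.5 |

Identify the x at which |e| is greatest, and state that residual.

x = 60, e = 3

x=40: ŷ = 28 + 0.9·40 = 64; e = 62 − 64 = -2
x=50: ŷ = 28 + 0.9·50 = 73; e = 74 − 73 = 1
x=60: ŷ = 28 + 0.9·60 = 82; e = 85 − 82 = 3
x=75: ŷ = 28 + 0.9·75 = 95.5; e = 93.5 − 95.5 = -2
Largest |e| is 3 at x = 60, residual 3.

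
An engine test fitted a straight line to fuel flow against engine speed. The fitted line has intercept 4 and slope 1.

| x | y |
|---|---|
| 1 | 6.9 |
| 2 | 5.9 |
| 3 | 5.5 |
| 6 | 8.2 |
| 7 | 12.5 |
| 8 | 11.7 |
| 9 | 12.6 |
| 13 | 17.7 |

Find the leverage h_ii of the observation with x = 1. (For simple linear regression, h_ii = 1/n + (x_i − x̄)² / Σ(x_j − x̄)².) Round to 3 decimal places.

h = 0.358

x̄ = (1 + 2 + 3 + 6 + 7 + 8 + 9 + 13)/8 = 6.125
Σ(x − x̄)² = 26.2656 + 17.0156 + 9.76562 + 0.015625 + 0.765625 + 3.51562 + 8.26562 + 47.2656 = 112.875
h = 1/8 + (-5.125)²/112.875 = 0.125 + 0.232697 = 0.358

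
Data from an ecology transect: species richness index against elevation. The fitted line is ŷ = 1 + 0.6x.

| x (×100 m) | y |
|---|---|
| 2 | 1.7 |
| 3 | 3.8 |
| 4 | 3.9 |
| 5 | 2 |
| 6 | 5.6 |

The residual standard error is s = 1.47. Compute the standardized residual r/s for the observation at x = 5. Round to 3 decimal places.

ŷ = 1 + 0.6·5 = 4
r = 2 − 4 = -2
r/s = -2 / 1.47 = -1.361

-1.361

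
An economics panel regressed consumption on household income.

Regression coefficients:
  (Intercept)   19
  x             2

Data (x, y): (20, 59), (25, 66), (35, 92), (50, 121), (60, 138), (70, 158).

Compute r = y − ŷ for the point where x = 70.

r = -1

ŷ = 19 + 2·70 = 159
r = 158 − 159 = -1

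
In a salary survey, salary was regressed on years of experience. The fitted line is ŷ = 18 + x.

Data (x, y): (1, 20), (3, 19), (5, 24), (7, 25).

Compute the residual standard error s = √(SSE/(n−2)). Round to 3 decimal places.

x=1: ŷ = 18 + 1 = 19; r = 20 − 19 = 1
x=3: ŷ = 18 + 3 = 21; r = 19 − 21 = -2
x=5: ŷ = 18 + 5 = 23; r = 24 − 23 = 1
x=7: ŷ = 18 + 7 = 25; r = 25 − 25 = 0
SSE = 1 + 4 + 1 + 0 = 6
s = √(6/2) = √3 ≈ 1.732

s = 1.732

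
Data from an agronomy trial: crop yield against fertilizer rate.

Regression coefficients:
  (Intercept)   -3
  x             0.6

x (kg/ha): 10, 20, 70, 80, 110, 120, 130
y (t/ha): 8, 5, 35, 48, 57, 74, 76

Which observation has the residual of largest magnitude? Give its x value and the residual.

x = 110, r = -6

x=10: ŷ = -3 + 0.6·10 = 3; r = 8 − 3 = 5
x=20: ŷ = -3 + 0.6·20 = 9; r = 5 − 9 = -4
x=70: ŷ = -3 + 0.6·70 = 39; r = 35 − 39 = -4
x=80: ŷ = -3 + 0.6·80 = 45; r = 48 − 45 = 3
x=110: ŷ = -3 + 0.6·110 = 63; r = 57 − 63 = -6
x=120: ŷ = -3 + 0.6·120 = 69; r = 74 − 69 = 5
x=130: ŷ = -3 + 0.6·130 = 75; r = 76 − 75 = 1
Largest |r| is 6 at x = 110, residual -6.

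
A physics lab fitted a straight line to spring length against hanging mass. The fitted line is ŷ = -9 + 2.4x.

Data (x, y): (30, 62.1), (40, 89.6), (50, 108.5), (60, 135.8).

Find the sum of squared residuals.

SSE = 14.46

x=30: ŷ = -9 + 2.4·30 = 63; e = 62.1 − 63 = -0.9
x=40: ŷ = -9 + 2.4·40 = 87; e = 89.6 − 87 = 2.6
x=50: ŷ = -9 + 2.4·50 = 111; e = 108.5 − 111 = -2.5
x=60: ŷ = -9 + 2.4·60 = 135; e = 135.8 − 135 = 0.8
SSE = 0.81 + 6.76 + 6.25 + 0.64 = 14.46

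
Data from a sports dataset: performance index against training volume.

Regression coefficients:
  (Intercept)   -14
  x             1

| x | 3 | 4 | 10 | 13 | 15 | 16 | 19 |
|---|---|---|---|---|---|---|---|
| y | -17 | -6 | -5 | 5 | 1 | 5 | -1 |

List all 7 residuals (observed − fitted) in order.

-6, 4, -1, 6, 0, 3, -6

x=3: ŷ = -14 + 3 = -11; e = -17 − (-11) = -6
x=4: ŷ = -14 + 4 = -10; e = -6 − (-10) = 4
x=10: ŷ = -14 + 10 = -4; e = -5 − (-4) = -1
x=13: ŷ = -14 + 13 = -1; e = 5 − (-1) = 6
x=15: ŷ = -14 + 15 = 1; e = 1 − 1 = 0
x=16: ŷ = -14 + 16 = 2; e = 5 − 2 = 3
x=19: ŷ = -14 + 19 = 5; e = -1 − 5 = -6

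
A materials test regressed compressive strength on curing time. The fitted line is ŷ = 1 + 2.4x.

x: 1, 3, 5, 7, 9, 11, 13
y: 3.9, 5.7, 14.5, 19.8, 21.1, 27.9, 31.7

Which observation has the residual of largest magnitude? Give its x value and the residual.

x = 3, r = -2.5

x=1: ŷ = 1 + 2.4·1 = 3.4; r = 3.9 − 3.4 = 0.5
x=3: ŷ = 1 + 2.4·3 = 8.2; r = 5.7 − 8.2 = -2.5
x=5: ŷ = 1 + 2.4·5 = 13; r = 14.5 − 13 = 1.5
x=7: ŷ = 1 + 2.4·7 = 17.8; r = 19.8 − 17.8 = 2
x=9: ŷ = 1 + 2.4·9 = 22.6; r = 21.1 − 22.6 = -1.5
x=11: ŷ = 1 + 2.4·11 = 27.4; r = 27.9 − 27.4 = 0.5
x=13: ŷ = 1 + 2.4·13 = 32.2; r = 31.7 − 32.2 = -0.5
Largest |r| is 2.5 at x = 3, residual -2.5.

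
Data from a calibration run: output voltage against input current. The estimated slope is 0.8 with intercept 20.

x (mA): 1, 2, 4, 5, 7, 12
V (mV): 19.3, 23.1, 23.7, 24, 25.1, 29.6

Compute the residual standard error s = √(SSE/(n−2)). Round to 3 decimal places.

x=1: ŷ = 20 + 0.8·1 = 20.8; e = 19.3 − 20.8 = -1.5
x=2: ŷ = 20 + 0.8·2 = 21.6; e = 23.1 − 21.6 = 1.5
x=4: ŷ = 20 + 0.8·4 = 23.2; e = 23.7 − 23.2 = 0.5
x=5: ŷ = 20 + 0.8·5 = 24; e = 24 − 24 = 0
x=7: ŷ = 20 + 0.8·7 = 25.6; e = 25.1 − 25.6 = -0.5
x=12: ŷ = 20 + 0.8·12 = 29.6; e = 29.6 − 29.6 = 0
SSE = 2.25 + 2.25 + 0.25 + 0 + 0.25 + 0 = 5
s = √(5/4) = √1.25 ≈ 1.118

s = 1.118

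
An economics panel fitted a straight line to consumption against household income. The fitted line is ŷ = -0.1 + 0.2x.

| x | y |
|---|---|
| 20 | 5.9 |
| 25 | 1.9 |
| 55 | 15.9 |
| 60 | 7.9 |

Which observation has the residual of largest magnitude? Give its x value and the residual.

x = 55, e = 5

x=20: ŷ = -0.1 + 0.2·20 = 3.9; e = 5.9 − 3.9 = 2
x=25: ŷ = -0.1 + 0.2·25 = 4.9; e = 1.9 − 4.9 = -3
x=55: ŷ = -0.1 + 0.2·55 = 10.9; e = 15.9 − 10.9 = 5
x=60: ŷ = -0.1 + 0.2·60 = 11.9; e = 7.9 − 11.9 = -4
Largest |e| is 5 at x = 55, residual 5.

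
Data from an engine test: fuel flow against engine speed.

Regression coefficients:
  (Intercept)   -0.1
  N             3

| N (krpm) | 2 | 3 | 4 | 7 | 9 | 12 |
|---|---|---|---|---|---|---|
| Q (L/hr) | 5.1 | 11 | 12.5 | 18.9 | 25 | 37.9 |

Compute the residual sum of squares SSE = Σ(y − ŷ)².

SSE = 17.02

N=2: ŷ = -0.1 + 3·2 = 5.9; e = 5.1 − 5.9 = -0.8
N=3: ŷ = -0.1 + 3·3 = 8.9; e = 11 − 8.9 = 2.1
N=4: ŷ = -0.1 + 3·4 = 11.9; e = 12.5 − 11.9 = 0.6
N=7: ŷ = -0.1 + 3·7 = 20.9; e = 18.9 − 20.9 = -2
N=9: ŷ = -0.1 + 3·9 = 26.9; e = 25 − 26.9 = -1.9
N=12: ŷ = -0.1 + 3·12 = 35.9; e = 37.9 − 35.9 = 2
SSE = 0.64 + 4.41 + 0.36 + 4 + 3.61 + 4 = 17.02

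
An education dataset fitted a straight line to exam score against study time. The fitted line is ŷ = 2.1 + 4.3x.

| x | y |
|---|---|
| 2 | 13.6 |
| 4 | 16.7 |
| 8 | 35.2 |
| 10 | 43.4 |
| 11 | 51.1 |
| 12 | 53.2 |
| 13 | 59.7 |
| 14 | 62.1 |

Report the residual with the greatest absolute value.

x=2: ŷ = 2.1 + 4.3·2 = 10.7; e = 13.6 − 10.7 = 2.9
x=4: ŷ = 2.1 + 4.3·4 = 19.3; e = 16.7 − 19.3 = -2.6
x=8: ŷ = 2.1 + 4.3·8 = 36.5; e = 35.2 − 36.5 = -1.3
x=10: ŷ = 2.1 + 4.3·10 = 45.1; e = 43.4 − 45.1 = -1.7
x=11: ŷ = 2.1 + 4.3·11 = 49.4; e = 51.1 − 49.4 = 1.7
x=12: ŷ = 2.1 + 4.3·12 = 53.7; e = 53.2 − 53.7 = -0.5
x=13: ŷ = 2.1 + 4.3·13 = 58; e = 59.7 − 58 = 1.7
x=14: ŷ = 2.1 + 4.3·14 = 62.3; e = 62.1 − 62.3 = -0.2
Largest |e| is 2.9 at x = 2, residual 2.9.

e = 2.9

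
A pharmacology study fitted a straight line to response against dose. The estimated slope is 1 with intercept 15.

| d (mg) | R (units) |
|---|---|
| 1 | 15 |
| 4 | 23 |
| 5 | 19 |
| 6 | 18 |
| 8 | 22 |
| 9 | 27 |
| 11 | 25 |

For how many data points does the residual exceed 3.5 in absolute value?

1

d=1: R̂ = 15 + 1 = 16; e = 15 − 16 = -1
d=4: R̂ = 15 + 4 = 19; e = 23 − 19 = 4
d=5: R̂ = 15 + 5 = 20; e = 19 − 20 = -1
d=6: R̂ = 15 + 6 = 21; e = 18 − 21 = -3
d=8: R̂ = 15 + 8 = 23; e = 22 − 23 = -1
d=9: R̂ = 15 + 9 = 24; e = 27 − 24 = 3
d=11: R̂ = 15 + 11 = 26; e = 25 − 26 = -1
|e| > 3.5: d=4 (|e|=4) → 1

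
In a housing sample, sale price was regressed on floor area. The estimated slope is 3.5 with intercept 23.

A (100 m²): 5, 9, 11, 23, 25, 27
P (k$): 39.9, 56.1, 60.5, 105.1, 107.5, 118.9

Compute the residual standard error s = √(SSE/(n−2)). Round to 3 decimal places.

A=5: ŷ = 23 + 3.5·5 = 40.5; e = 39.9 − 40.5 = -0.6
A=9: ŷ = 23 + 3.5·9 = 54.5; e = 56.1 − 54.5 = 1.6
A=11: ŷ = 23 + 3.5·11 = 61.5; e = 60.5 − 61.5 = -1
A=23: ŷ = 23 + 3.5·23 = 103.5; e = 105.1 − 103.5 = 1.6
A=25: ŷ = 23 + 3.5·25 = 110.5; e = 107.5 − 110.5 = -3
A=27: ŷ = 23 + 3.5·27 = 117.5; e = 118.9 − 117.5 = 1.4
SSE = 0.36 + 2.56 + 1 + 2.56 + 9 + 1.96 = 17.44
s = √(17.44/4) = √4.36 ≈ 2.088

s = 2.088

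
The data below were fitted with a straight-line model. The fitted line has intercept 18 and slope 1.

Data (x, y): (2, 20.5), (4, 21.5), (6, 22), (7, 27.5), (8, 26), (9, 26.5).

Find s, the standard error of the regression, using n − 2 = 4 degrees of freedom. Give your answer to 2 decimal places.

s = 1.66

x=2: ŷ = 18 + 2 = 20; r = 20.5 − 20 = 0.5
x=4: ŷ = 18 + 4 = 22; r = 21.5 − 22 = -0.5
x=6: ŷ = 18 + 6 = 24; r = 22 − 24 = -2
x=7: ŷ = 18 + 7 = 25; r = 27.5 − 25 = 2.5
x=8: ŷ = 18 + 8 = 26; r = 26 − 26 = 0
x=9: ŷ = 18 + 9 = 27; r = 26.5 − 27 = -0.5
SSE = 0.25 + 0.25 + 4 + 6.25 + 0 + 0.25 = 11
s = √(11/4) = √2.75 ≈ 1.66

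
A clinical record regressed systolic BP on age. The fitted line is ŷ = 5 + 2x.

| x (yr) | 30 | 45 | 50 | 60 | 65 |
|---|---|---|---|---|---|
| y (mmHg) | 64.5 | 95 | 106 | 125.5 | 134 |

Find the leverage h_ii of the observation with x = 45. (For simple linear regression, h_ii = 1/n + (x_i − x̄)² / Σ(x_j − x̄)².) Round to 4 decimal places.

h = 0.2333

x̄ = (30 + 45 + 50 + 60 + 65)/5 = 50
Σ(x − x̄)² = 400 + 25 + 0 + 100 + 225 = 750
h = 1/5 + (-5)²/750 = 0.2 + 0.0333333 = 0.2333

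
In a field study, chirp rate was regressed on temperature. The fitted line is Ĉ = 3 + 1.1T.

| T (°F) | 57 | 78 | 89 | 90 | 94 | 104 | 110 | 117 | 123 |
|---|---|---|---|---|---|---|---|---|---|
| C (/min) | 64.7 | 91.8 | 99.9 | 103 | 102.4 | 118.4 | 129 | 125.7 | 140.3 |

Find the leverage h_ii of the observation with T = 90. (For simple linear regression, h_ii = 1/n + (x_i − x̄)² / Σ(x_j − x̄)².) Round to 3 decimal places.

T̄ = (57 + 78 + 89 + 90 + 94 + 104 + 110 + 117 + 123)/9 = 95.7778
Σ(T − T̄)² = 1503.72 + 316.049 + 45.9383 + 33.3827 + 3.16049 + 67.6049 + 202.272 + 450.383 + 741.049 = 3363.56
h = 1/9 + (-5.77778)²/3363.56 = 0.111111 + 0.00992483 = 0.121

h = 0.121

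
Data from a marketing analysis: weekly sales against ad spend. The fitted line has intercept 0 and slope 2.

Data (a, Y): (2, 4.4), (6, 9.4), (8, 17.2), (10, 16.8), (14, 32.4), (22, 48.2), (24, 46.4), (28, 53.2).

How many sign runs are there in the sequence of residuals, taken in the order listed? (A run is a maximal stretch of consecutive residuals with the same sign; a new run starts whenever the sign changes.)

a=2: ŷ = 2·2 = 4; e = 4.4 − 4 = 0.4
a=6: ŷ = 2·6 = 12; e = 9.4 − 12 = -2.6
a=8: ŷ = 2·8 = 16; e = 17.2 − 16 = 1.2
a=10: ŷ = 2·10 = 20; e = 16.8 − 20 = -3.2
a=14: ŷ = 2·14 = 28; e = 32.4 − 28 = 4.4
a=22: ŷ = 2·22 = 44; e = 48.2 − 44 = 4.2
a=24: ŷ = 2·24 = 48; e = 46.4 − 48 = -1.6
a=28: ŷ = 2·28 = 56; e = 53.2 − 56 = -2.8
Signs: + − + − + + − −
Runs: +×1, −×1, +×1, −×1, +×2, −×2 → 6

6 runs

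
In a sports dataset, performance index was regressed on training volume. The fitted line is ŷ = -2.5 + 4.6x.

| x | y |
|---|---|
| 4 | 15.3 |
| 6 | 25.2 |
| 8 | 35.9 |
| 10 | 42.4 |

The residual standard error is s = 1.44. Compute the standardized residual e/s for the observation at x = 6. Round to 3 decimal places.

0.069

ŷ = -2.5 + 4.6·6 = 25.1
e = 25.2 − 25.1 = 0.1
e/s = 0.1 / 1.44 = 0.069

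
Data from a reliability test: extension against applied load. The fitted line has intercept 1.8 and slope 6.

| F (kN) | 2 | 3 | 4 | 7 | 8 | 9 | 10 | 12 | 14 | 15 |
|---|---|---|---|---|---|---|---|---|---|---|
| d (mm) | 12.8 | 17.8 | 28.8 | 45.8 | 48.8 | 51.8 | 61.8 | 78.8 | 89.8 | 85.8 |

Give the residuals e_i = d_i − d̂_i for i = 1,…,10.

-1, -2, 3, 2, -1, -4, 0, 5, 4, -6

F=2: d̂ = 1.8 + 6·2 = 13.8; e = 12.8 − 13.8 = -1
F=3: d̂ = 1.8 + 6·3 = 19.8; e = 17.8 − 19.8 = -2
F=4: d̂ = 1.8 + 6·4 = 25.8; e = 28.8 − 25.8 = 3
F=7: d̂ = 1.8 + 6·7 = 43.8; e = 45.8 − 43.8 = 2
F=8: d̂ = 1.8 + 6·8 = 49.8; e = 48.8 − 49.8 = -1
F=9: d̂ = 1.8 + 6·9 = 55.8; e = 51.8 − 55.8 = -4
F=10: d̂ = 1.8 + 6·10 = 61.8; e = 61.8 − 61.8 = 0
F=12: d̂ = 1.8 + 6·12 = 73.8; e = 78.8 − 73.8 = 5
F=14: d̂ = 1.8 + 6·14 = 85.8; e = 89.8 − 85.8 = 4
F=15: d̂ = 1.8 + 6·15 = 91.8; e = 85.8 − 91.8 = -6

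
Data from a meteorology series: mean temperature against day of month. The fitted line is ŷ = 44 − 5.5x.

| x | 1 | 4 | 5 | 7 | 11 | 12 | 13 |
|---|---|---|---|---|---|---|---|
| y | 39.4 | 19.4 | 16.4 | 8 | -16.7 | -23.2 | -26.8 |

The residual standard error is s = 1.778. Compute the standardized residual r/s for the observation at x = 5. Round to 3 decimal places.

-0.056

ŷ = 44 − 5.5·5 = 16.5
r = 16.4 − 16.5 = -0.1
r/s = -0.1 / 1.778 = -0.056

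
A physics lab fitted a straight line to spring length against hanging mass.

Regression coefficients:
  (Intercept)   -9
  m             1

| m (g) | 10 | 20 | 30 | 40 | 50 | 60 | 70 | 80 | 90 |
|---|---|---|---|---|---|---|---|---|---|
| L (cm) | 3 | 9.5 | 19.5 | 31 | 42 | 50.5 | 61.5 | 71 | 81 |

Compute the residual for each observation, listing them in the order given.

2, -1.5, -1.5, 0, 1, -0.5, 0.5, 0, 0

m=10: ŷ = -9 + 10 = 1; e = 3 − 1 = 2
m=20: ŷ = -9 + 20 = 11; e = 9.5 − 11 = -1.5
m=30: ŷ = -9 + 30 = 21; e = 19.5 − 21 = -1.5
m=40: ŷ = -9 + 40 = 31; e = 31 − 31 = 0
m=50: ŷ = -9 + 50 = 41; e = 42 − 41 = 1
m=60: ŷ = -9 + 60 = 51; e = 50.5 − 51 = -0.5
m=70: ŷ = -9 + 70 = 61; e = 61.5 − 61 = 0.5
m=80: ŷ = -9 + 80 = 71; e = 71 − 71 = 0
m=90: ŷ = -9 + 90 = 81; e = 81 − 81 = 0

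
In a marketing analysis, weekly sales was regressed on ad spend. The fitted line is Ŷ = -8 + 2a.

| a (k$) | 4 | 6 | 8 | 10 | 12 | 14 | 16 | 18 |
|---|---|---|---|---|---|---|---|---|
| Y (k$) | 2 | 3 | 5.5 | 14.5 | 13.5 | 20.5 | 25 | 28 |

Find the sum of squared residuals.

a=4: Ŷ = -8 + 2·4 = 0; e = 2 − 0 = 2
a=6: Ŷ = -8 + 2·6 = 4; e = 3 − 4 = -1
a=8: Ŷ = -8 + 2·8 = 8; e = 5.5 − 8 = -2.5
a=10: Ŷ = -8 + 2·10 = 12; e = 14.5 − 12 = 2.5
a=12: Ŷ = -8 + 2·12 = 16; e = 13.5 − 16 = -2.5
a=14: Ŷ = -8 + 2·14 = 20; e = 20.5 − 20 = 0.5
a=16: Ŷ = -8 + 2·16 = 24; e = 25 − 24 = 1
a=18: Ŷ = -8 + 2·18 = 28; e = 28 − 28 = 0
SSE = 4 + 1 + 6.25 + 6.25 + 6.25 + 0.25 + 1 + 0 = 25

SSE = 25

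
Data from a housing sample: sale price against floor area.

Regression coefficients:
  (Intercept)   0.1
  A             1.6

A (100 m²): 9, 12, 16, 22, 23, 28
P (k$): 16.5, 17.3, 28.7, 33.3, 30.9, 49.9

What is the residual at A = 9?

P̂ = 0.1 + 1.6·9 = 14.5
r = 16.5 − 14.5 = 2

r = 2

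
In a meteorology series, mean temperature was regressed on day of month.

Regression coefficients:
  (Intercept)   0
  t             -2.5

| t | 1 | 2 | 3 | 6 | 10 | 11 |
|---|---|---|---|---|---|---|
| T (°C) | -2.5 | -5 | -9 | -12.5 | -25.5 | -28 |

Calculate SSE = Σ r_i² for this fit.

t=1: ŷ = −2.5·1 = -2.5; r = -2.5 − (-2.5) = 0
t=2: ŷ = −2.5·2 = -5; r = -5 − (-5) = 0
t=3: ŷ = −2.5·3 = -7.5; r = -9 − (-7.5) = -1.5
t=6: ŷ = −2.5·6 = -15; r = -12.5 − (-15) = 2.5
t=10: ŷ = −2.5·10 = -25; r = -25.5 − (-25) = -0.5
t=11: ŷ = −2.5·11 = -27.5; r = -28 − (-27.5) = -0.5
SSE = 0 + 0 + 2.25 + 6.25 + 0.25 + 0.25 = 9

SSE = 9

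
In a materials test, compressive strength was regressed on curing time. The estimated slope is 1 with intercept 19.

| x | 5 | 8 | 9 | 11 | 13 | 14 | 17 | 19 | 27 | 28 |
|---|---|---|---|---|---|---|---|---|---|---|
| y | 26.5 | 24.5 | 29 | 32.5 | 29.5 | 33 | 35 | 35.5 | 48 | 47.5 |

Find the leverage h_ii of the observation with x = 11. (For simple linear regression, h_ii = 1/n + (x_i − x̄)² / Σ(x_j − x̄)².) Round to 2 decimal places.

h = 0.13

x̄ = (5 + 8 + 9 + 11 + 13 + 14 + 17 + 19 + 27 + 28)/10 = 15.1
Σ(x − x̄)² = 102.01 + 50.41 + 37.21 + 16.81 + 4.41 + 1.21 + 3.61 + 15.21 + 141.61 + 166.41 = 538.9
h = 1/10 + (-4.1)²/538.9 = 0.1 + 0.0311932 = 0.13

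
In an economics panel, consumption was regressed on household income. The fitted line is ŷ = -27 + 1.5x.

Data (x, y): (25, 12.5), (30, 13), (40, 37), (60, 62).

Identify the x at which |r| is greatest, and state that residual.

x=25: ŷ = -27 + 1.5·25 = 10.5; r = 12.5 − 10.5 = 2
x=30: ŷ = -27 + 1.5·30 = 18; r = 13 − 18 = -5
x=40: ŷ = -27 + 1.5·40 = 33; r = 37 − 33 = 4
x=60: ŷ = -27 + 1.5·60 = 63; r = 62 − 63 = -1
Largest |r| is 5 at x = 30, residual -5.

x = 30, r = -5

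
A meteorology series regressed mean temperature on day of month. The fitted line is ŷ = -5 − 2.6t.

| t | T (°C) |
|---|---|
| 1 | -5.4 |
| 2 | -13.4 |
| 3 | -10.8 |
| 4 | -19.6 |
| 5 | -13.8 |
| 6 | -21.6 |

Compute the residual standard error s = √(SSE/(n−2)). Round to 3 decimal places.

s = 3.720

t=1: ŷ = -5 − 2.6·1 = -7.6; r = -5.4 − (-7.6) = 2.2
t=2: ŷ = -5 − 2.6·2 = -10.2; r = -13.4 − (-10.2) = -3.2
t=3: ŷ = -5 − 2.6·3 = -12.8; r = -10.8 − (-12.8) = 2
t=4: ŷ = -5 − 2.6·4 = -15.4; r = -19.6 − (-15.4) = -4.2
t=5: ŷ = -5 − 2.6·5 = -18; r = -13.8 − (-18) = 4.2
t=6: ŷ = -5 − 2.6·6 = -20.6; r = -21.6 − (-20.6) = -1
SSE = 4.84 + 10.24 + 4 + 17.64 + 17.64 + 1 = 55.36
s = √(55.36/4) = √13.84 ≈ 3.720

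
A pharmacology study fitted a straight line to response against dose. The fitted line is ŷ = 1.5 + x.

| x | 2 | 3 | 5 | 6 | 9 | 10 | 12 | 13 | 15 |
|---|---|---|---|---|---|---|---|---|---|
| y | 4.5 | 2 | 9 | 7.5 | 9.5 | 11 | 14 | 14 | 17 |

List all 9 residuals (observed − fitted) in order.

1, -2.5, 2.5, 0, -1, -0.5, 0.5, -0.5, 0.5

x=2: ŷ = 1.5 + 2 = 3.5; r = 4.5 − 3.5 = 1
x=3: ŷ = 1.5 + 3 = 4.5; r = 2 − 4.5 = -2.5
x=5: ŷ = 1.5 + 5 = 6.5; r = 9 − 6.5 = 2.5
x=6: ŷ = 1.5 + 6 = 7.5; r = 7.5 − 7.5 = 0
x=9: ŷ = 1.5 + 9 = 10.5; r = 9.5 − 10.5 = -1
x=10: ŷ = 1.5 + 10 = 11.5; r = 11 − 11.5 = -0.5
x=12: ŷ = 1.5 + 12 = 13.5; r = 14 − 13.5 = 0.5
x=13: ŷ = 1.5 + 13 = 14.5; r = 14 − 14.5 = -0.5
x=15: ŷ = 1.5 + 15 = 16.5; r = 17 − 16.5 = 0.5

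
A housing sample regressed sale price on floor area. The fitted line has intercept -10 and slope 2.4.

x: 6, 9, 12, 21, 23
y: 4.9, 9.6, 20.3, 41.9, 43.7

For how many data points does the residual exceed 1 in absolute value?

4

x=6: ŷ = -10 + 2.4·6 = 4.4; e = 4.9 − 4.4 = 0.5
x=9: ŷ = -10 + 2.4·9 = 11.6; e = 9.6 − 11.6 = -2
x=12: ŷ = -10 + 2.4·12 = 18.8; e = 20.3 − 18.8 = 1.5
x=21: ŷ = -10 + 2.4·21 = 40.4; e = 41.9 − 40.4 = 1.5
x=23: ŷ = -10 + 2.4·23 = 45.2; e = 43.7 − 45.2 = -1.5
|e| > 1: x=9 (|e|=2), x=12 (|e|=1.5), x=21 (|e|=1.5), x=23 (|e|=1.5) → 4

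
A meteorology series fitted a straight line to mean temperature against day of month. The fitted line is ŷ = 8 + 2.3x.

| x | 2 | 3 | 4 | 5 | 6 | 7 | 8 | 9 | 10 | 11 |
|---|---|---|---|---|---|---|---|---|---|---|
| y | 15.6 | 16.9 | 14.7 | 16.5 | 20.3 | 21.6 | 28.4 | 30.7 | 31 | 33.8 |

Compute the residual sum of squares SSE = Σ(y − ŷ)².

x=2: ŷ = 8 + 2.3·2 = 12.6; r = 15.6 − 12.6 = 3
x=3: ŷ = 8 + 2.3·3 = 14.9; r = 16.9 − 14.9 = 2
x=4: ŷ = 8 + 2.3·4 = 17.2; r = 14.7 − 17.2 = -2.5
x=5: ŷ = 8 + 2.3·5 = 19.5; r = 16.5 − 19.5 = -3
x=6: ŷ = 8 + 2.3·6 = 21.8; r = 20.3 − 21.8 = -1.5
x=7: ŷ = 8 + 2.3·7 = 24.1; r = 21.6 − 24.1 = -2.5
x=8: ŷ = 8 + 2.3·8 = 26.4; r = 28.4 − 26.4 = 2
x=9: ŷ = 8 + 2.3·9 = 28.7; r = 30.7 − 28.7 = 2
x=10: ŷ = 8 + 2.3·10 = 31; r = 31 − 31 = 0
x=11: ŷ = 8 + 2.3·11 = 33.3; r = 33.8 − 33.3 = 0.5
SSE = 9 + 4 + 6.25 + 9 + 2.25 + 6.25 + 4 + 4 + 0 + 0.25 = 45

SSE = 45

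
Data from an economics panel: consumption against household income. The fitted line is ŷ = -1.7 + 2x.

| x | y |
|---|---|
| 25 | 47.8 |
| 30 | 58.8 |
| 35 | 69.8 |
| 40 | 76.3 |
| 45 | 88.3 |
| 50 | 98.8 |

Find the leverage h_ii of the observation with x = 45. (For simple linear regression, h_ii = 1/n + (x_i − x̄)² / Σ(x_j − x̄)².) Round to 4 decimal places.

h = 0.2952

x̄ = (25 + 30 + 35 + 40 + 45 + 50)/6 = 37.5
Σ(x − x̄)² = 156.25 + 56.25 + 6.25 + 6.25 + 56.25 + 156.25 = 437.5
h = 1/6 + (7.5)²/437.5 = 0.166667 + 0.128571 = 0.2952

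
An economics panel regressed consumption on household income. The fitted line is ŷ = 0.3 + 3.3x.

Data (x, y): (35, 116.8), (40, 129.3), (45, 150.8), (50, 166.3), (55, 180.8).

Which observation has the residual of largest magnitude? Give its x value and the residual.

x=35: ŷ = 0.3 + 3.3·35 = 115.8; e = 116.8 − 115.8 = 1
x=40: ŷ = 0.3 + 3.3·40 = 132.3; e = 129.3 − 132.3 = -3
x=45: ŷ = 0.3 + 3.3·45 = 148.8; e = 150.8 − 148.8 = 2
x=50: ŷ = 0.3 + 3.3·50 = 165.3; e = 166.3 − 165.3 = 1
x=55: ŷ = 0.3 + 3.3·55 = 181.8; e = 180.8 − 181.8 = -1
Largest |e| is 3 at x = 40, residual -3.

x = 40, e = -3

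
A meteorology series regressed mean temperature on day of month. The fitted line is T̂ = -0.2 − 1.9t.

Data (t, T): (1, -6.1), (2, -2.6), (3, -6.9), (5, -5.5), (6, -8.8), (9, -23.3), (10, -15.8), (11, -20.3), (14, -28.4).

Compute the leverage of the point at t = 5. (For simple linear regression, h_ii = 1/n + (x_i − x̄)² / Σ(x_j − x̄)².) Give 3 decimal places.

t̄ = (1 + 2 + 3 + 5 + 6 + 9 + 10 + 11 + 14)/9 = 6.77778
Σ(t − t̄)² = 33.3827 + 22.8272 + 14.2716 + 3.16049 + 0.604938 + 4.93827 + 10.3827 + 17.8272 + 52.1605 = 159.556
h = 1/9 + (-1.77778)²/159.556 = 0.111111 + 0.0198081 = 0.131

h = 0.131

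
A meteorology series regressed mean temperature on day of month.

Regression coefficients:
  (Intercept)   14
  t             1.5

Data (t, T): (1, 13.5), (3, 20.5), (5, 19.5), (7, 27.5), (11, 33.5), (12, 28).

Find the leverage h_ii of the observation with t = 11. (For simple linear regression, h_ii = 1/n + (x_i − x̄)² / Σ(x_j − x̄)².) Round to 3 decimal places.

h = 0.379

t̄ = (1 + 3 + 5 + 7 + 11 + 12)/6 = 6.5
Σ(t − t̄)² = 30.25 + 12.25 + 2.25 + 0.25 + 20.25 + 30.25 = 95.5
h = 1/6 + (4.5)²/95.5 = 0.166667 + 0.212042 = 0.379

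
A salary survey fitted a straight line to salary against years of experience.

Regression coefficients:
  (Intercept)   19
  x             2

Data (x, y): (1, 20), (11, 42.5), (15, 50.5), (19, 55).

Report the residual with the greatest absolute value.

x=1: ŷ = 19 + 2·1 = 21; r = 20 − 21 = -1
x=11: ŷ = 19 + 2·11 = 41; r = 42.5 − 41 = 1.5
x=15: ŷ = 19 + 2·15 = 49; r = 50.5 − 49 = 1.5
x=19: ŷ = 19 + 2·19 = 57; r = 55 − 57 = -2
Largest |r| is 2 at x = 19, residual -2.

r = -2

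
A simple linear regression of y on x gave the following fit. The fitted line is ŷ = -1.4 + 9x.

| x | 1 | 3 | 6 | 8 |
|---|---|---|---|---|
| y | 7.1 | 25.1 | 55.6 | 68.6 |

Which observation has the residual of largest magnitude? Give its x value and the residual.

x = 6, r = 3

x=1: ŷ = -1.4 + 9·1 = 7.6; r = 7.1 − 7.6 = -0.5
x=3: ŷ = -1.4 + 9·3 = 25.6; r = 25.1 − 25.6 = -0.5
x=6: ŷ = -1.4 + 9·6 = 52.6; r = 55.6 − 52.6 = 3
x=8: ŷ = -1.4 + 9·8 = 70.6; r = 68.6 − 70.6 = -2
Largest |r| is 3 at x = 6, residual 3.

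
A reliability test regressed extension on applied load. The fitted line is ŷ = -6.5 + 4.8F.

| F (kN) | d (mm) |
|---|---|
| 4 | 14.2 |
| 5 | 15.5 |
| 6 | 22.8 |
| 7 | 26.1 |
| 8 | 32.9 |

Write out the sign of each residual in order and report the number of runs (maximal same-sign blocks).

F=4: ŷ = -6.5 + 4.8·4 = 12.7; r = 14.2 − 12.7 = 1.5
F=5: ŷ = -6.5 + 4.8·5 = 17.5; r = 15.5 − 17.5 = -2
F=6: ŷ = -6.5 + 4.8·6 = 22.3; r = 22.8 − 22.3 = 0.5
F=7: ŷ = -6.5 + 4.8·7 = 27.1; r = 26.1 − 27.1 = -1
F=8: ŷ = -6.5 + 4.8·8 = 31.9; r = 32.9 − 31.9 = 1
Signs: + − + − +
Runs: +×1, −×1, +×1, −×1, +×1 → 5

5 runs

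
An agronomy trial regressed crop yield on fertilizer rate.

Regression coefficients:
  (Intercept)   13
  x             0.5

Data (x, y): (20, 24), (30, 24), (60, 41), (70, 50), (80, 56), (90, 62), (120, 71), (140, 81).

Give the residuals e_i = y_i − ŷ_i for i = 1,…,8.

1, -4, -2, 2, 3, 4, -2, -2

x=20: ŷ = 13 + 0.5·20 = 23; e = 24 − 23 = 1
x=30: ŷ = 13 + 0.5·30 = 28; e = 24 − 28 = -4
x=60: ŷ = 13 + 0.5·60 = 43; e = 41 − 43 = -2
x=70: ŷ = 13 + 0.5·70 = 48; e = 50 − 48 = 2
x=80: ŷ = 13 + 0.5·80 = 53; e = 56 − 53 = 3
x=90: ŷ = 13 + 0.5·90 = 58; e = 62 − 58 = 4
x=120: ŷ = 13 + 0.5·120 = 73; e = 71 − 73 = -2
x=140: ŷ = 13 + 0.5·140 = 83; e = 81 − 83 = -2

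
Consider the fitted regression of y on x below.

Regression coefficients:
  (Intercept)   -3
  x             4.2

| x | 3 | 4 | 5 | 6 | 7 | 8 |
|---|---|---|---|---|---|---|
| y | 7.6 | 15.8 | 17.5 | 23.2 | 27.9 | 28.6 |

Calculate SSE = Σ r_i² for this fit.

SSE = 15.5

x=3: ŷ = -3 + 4.2·3 = 9.6; r = 7.6 − 9.6 = -2
x=4: ŷ = -3 + 4.2·4 = 13.8; r = 15.8 − 13.8 = 2
x=5: ŷ = -3 + 4.2·5 = 18; r = 17.5 − 18 = -0.5
x=6: ŷ = -3 + 4.2·6 = 22.2; r = 23.2 − 22.2 = 1
x=7: ŷ = -3 + 4.2·7 = 26.4; r = 27.9 − 26.4 = 1.5
x=8: ŷ = -3 + 4.2·8 = 30.6; r = 28.6 − 30.6 = -2
SSE = 4 + 4 + 0.25 + 1 + 2.25 + 4 = 15.5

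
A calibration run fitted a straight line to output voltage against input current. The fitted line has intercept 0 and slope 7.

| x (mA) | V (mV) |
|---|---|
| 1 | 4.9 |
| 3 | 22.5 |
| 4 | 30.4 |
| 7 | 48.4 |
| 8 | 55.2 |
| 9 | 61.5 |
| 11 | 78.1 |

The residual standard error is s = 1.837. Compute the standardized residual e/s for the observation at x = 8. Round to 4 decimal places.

-0.4355

V̂ = 7·8 = 56
e = 55.2 − 56 = -0.8
e/s = -0.8 / 1.837 = -0.4355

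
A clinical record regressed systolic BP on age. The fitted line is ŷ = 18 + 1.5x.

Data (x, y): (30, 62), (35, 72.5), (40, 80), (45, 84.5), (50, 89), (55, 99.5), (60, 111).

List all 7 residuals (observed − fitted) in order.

-1, 2, 2, -1, -4, -1, 3

x=30: ŷ = 18 + 1.5·30 = 63; e = 62 − 63 = -1
x=35: ŷ = 18 + 1.5·35 = 70.5; e = 72.5 − 70.5 = 2
x=40: ŷ = 18 + 1.5·40 = 78; e = 80 − 78 = 2
x=45: ŷ = 18 + 1.5·45 = 85.5; e = 84.5 − 85.5 = -1
x=50: ŷ = 18 + 1.5·50 = 93; e = 89 − 93 = -4
x=55: ŷ = 18 + 1.5·55 = 100.5; e = 99.5 − 100.5 = -1
x=60: ŷ = 18 + 1.5·60 = 108; e = 111 − 108 = 3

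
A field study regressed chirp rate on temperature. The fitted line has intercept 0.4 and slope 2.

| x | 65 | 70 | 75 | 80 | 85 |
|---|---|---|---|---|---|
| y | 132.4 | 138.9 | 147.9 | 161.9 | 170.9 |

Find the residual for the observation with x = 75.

ŷ = 0.4 + 2·75 = 150.4
r = 147.9 − 150.4 = -2.5

r = -2.5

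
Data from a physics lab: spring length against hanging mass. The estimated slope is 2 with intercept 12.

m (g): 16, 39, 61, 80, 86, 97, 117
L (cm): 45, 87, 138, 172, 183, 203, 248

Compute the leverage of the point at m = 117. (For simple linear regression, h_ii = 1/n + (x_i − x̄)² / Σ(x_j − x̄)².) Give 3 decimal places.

h = 0.437

m̄ = (16 + 39 + 61 + 80 + 86 + 97 + 117)/7 = 70.8571
Σ(m − m̄)² = 3009.31 + 1014.88 + 97.1633 + 83.5918 + 229.306 + 683.449 + 2129.16 = 7246.86
h = 1/7 + (46.1429)²/7246.86 = 0.142857 + 0.293805 = 0.437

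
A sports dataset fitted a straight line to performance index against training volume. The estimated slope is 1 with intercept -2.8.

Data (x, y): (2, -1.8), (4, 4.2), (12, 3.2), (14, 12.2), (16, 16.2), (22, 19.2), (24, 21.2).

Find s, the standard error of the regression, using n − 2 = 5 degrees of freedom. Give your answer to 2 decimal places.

s = 3.35

x=2: ŷ = -2.8 + 2 = -0.8; e = -1.8 − (-0.8) = -1
x=4: ŷ = -2.8 + 4 = 1.2; e = 4.2 − 1.2 = 3
x=12: ŷ = -2.8 + 12 = 9.2; e = 3.2 − 9.2 = -6
x=14: ŷ = -2.8 + 14 = 11.2; e = 12.2 − 11.2 = 1
x=16: ŷ = -2.8 + 16 = 13.2; e = 16.2 − 13.2 = 3
x=22: ŷ = -2.8 + 22 = 19.2; e = 19.2 − 19.2 = 0
x=24: ŷ = -2.8 + 24 = 21.2; e = 21.2 − 21.2 = 0
SSE = 1 + 9 + 36 + 1 + 9 + 0 + 0 = 56
s = √(56/5) = √11.2 ≈ 3.35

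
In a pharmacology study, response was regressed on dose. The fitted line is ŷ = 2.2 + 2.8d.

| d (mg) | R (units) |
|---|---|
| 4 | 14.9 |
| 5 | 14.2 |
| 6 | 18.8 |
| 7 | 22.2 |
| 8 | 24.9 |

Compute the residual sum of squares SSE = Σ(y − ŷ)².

SSE = 6.54

d=4: ŷ = 2.2 + 2.8·4 = 13.4; e = 14.9 − 13.4 = 1.5
d=5: ŷ = 2.2 + 2.8·5 = 16.2; e = 14.2 − 16.2 = -2
d=6: ŷ = 2.2 + 2.8·6 = 19; e = 18.8 − 19 = -0.2
d=7: ŷ = 2.2 + 2.8·7 = 21.8; e = 22.2 − 21.8 = 0.4
d=8: ŷ = 2.2 + 2.8·8 = 24.6; e = 24.9 − 24.6 = 0.3
SSE = 2.25 + 4 + 0.04 + 0.16 + 0.09 = 6.54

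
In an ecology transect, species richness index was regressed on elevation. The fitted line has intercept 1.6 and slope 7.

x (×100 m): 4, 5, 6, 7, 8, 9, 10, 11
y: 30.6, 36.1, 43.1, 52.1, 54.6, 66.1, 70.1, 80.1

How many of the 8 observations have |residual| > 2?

1

x=4: ŷ = 1.6 + 7·4 = 29.6; r = 30.6 − 29.6 = 1
x=5: ŷ = 1.6 + 7·5 = 36.6; r = 36.1 − 36.6 = -0.5
x=6: ŷ = 1.6 + 7·6 = 43.6; r = 43.1 − 43.6 = -0.5
x=7: ŷ = 1.6 + 7·7 = 50.6; r = 52.1 − 50.6 = 1.5
x=8: ŷ = 1.6 + 7·8 = 57.6; r = 54.6 − 57.6 = -3
x=9: ŷ = 1.6 + 7·9 = 64.6; r = 66.1 − 64.6 = 1.5
x=10: ŷ = 1.6 + 7·10 = 71.6; r = 70.1 − 71.6 = -1.5
x=11: ŷ = 1.6 + 7·11 = 78.6; r = 80.1 − 78.6 = 1.5
|r| > 2: x=8 (|r|=3) → 1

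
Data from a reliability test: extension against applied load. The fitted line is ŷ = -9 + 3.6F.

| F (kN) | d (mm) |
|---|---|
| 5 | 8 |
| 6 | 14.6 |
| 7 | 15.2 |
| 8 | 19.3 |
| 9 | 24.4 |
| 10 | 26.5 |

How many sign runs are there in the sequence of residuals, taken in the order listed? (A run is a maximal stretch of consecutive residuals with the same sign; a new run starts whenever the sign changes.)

5 runs

F=5: ŷ = -9 + 3.6·5 = 9; r = 8 − 9 = -1
F=6: ŷ = -9 + 3.6·6 = 12.6; r = 14.6 − 12.6 = 2
F=7: ŷ = -9 + 3.6·7 = 16.2; r = 15.2 − 16.2 = -1
F=8: ŷ = -9 + 3.6·8 = 19.8; r = 19.3 − 19.8 = -0.5
F=9: ŷ = -9 + 3.6·9 = 23.4; r = 24.4 − 23.4 = 1
F=10: ŷ = -9 + 3.6·10 = 27; r = 26.5 − 27 = -0.5
Signs: − + − − + −
Runs: −×1, +×1, −×2, +×1, −×1 → 5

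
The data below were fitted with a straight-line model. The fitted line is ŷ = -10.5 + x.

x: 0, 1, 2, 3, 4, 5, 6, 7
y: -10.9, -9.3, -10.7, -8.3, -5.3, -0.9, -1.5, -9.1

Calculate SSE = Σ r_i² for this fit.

SSE = 68.64

x=0: ŷ = -10.5 + 0 = -10.5; r = -10.9 − (-10.5) = -0.4
x=1: ŷ = -10.5 + 1 = -9.5; r = -9.3 − (-9.5) = 0.2
x=2: ŷ = -10.5 + 2 = -8.5; r = -10.7 − (-8.5) = -2.2
x=3: ŷ = -10.5 + 3 = -7.5; r = -8.3 − (-7.5) = -0.8
x=4: ŷ = -10.5 + 4 = -6.5; r = -5.3 − (-6.5) = 1.2
x=5: ŷ = -10.5 + 5 = -5.5; r = -0.9 − (-5.5) = 4.6
x=6: ŷ = -10.5 + 6 = -4.5; r = -1.5 − (-4.5) = 3
x=7: ŷ = -10.5 + 7 = -3.5; r = -9.1 − (-3.5) = -5.6
SSE = 0.16 + 0.04 + 4.84 + 0.64 + 1.44 + 21.16 + 9 + 31.36 = 68.64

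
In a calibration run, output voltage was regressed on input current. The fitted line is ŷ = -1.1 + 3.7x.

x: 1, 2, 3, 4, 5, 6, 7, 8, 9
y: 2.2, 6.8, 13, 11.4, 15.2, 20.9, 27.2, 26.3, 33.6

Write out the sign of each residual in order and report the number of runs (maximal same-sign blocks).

x=1: ŷ = -1.1 + 3.7·1 = 2.6; r = 2.2 − 2.6 = -0.4
x=2: ŷ = -1.1 + 3.7·2 = 6.3; r = 6.8 − 6.3 = 0.5
x=3: ŷ = -1.1 + 3.7·3 = 10; r = 13 − 10 = 3
x=4: ŷ = -1.1 + 3.7·4 = 13.7; r = 11.4 − 13.7 = -2.3
x=5: ŷ = -1.1 + 3.7·5 = 17.4; r = 15.2 − 17.4 = -2.2
x=6: ŷ = -1.1 + 3.7·6 = 21.1; r = 20.9 − 21.1 = -0.2
x=7: ŷ = -1.1 + 3.7·7 = 24.8; r = 27.2 − 24.8 = 2.4
x=8: ŷ = -1.1 + 3.7·8 = 28.5; r = 26.3 − 28.5 = -2.2
x=9: ŷ = -1.1 + 3.7·9 = 32.2; r = 33.6 − 32.2 = 1.4
Signs: − + + − − − + − +
Runs: −×1, +×2, −×3, +×1, −×1, +×1 → 6

6 runs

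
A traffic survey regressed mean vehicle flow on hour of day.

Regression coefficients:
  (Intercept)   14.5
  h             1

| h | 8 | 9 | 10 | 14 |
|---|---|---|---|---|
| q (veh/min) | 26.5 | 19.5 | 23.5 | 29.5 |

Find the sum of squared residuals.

SSE = 34

h=8: q̂ = 14.5 + 8 = 22.5; e = 26.5 − 22.5 = 4
h=9: q̂ = 14.5 + 9 = 23.5; e = 19.5 − 23.5 = -4
h=10: q̂ = 14.5 + 10 = 24.5; e = 23.5 − 24.5 = -1
h=14: q̂ = 14.5 + 14 = 28.5; e = 29.5 − 28.5 = 1
SSE = 16 + 16 + 1 + 1 = 34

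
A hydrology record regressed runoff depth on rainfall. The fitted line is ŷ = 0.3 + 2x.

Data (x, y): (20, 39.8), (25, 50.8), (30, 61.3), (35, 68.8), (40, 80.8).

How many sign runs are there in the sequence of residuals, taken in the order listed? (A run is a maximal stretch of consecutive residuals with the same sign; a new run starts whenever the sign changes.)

x=20: ŷ = 0.3 + 2·20 = 40.3; r = 39.8 − 40.3 = -0.5
x=25: ŷ = 0.3 + 2·25 = 50.3; r = 50.8 − 50.3 = 0.5
x=30: ŷ = 0.3 + 2·30 = 60.3; r = 61.3 − 60.3 = 1
x=35: ŷ = 0.3 + 2·35 = 70.3; r = 68.8 − 70.3 = -1.5
x=40: ŷ = 0.3 + 2·40 = 80.3; r = 80.8 − 80.3 = 0.5
Signs: − + + − +
Runs: −×1, +×2, −×1, +×1 → 4

4 runs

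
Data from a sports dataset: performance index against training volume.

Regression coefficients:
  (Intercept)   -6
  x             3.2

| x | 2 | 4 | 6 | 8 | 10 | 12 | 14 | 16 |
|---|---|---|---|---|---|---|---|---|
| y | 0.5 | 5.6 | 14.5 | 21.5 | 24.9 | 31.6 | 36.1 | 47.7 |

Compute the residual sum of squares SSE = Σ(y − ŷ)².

SSE = 22.14

x=2: ŷ = -6 + 3.2·2 = 0.4; e = 0.5 − 0.4 = 0.1
x=4: ŷ = -6 + 3.2·4 = 6.8; e = 5.6 − 6.8 = -1.2
x=6: ŷ = -6 + 3.2·6 = 13.2; e = 14.5 − 13.2 = 1.3
x=8: ŷ = -6 + 3.2·8 = 19.6; e = 21.5 − 19.6 = 1.9
x=10: ŷ = -6 + 3.2·10 = 26; e = 24.9 − 26 = -1.1
x=12: ŷ = -6 + 3.2·12 = 32.4; e = 31.6 − 32.4 = -0.8
x=14: ŷ = -6 + 3.2·14 = 38.8; e = 36.1 − 38.8 = -2.7
x=16: ŷ = -6 + 3.2·16 = 45.2; e = 47.7 − 45.2 = 2.5
SSE = 0.01 + 1.44 + 1.69 + 3.61 + 1.21 + 0.64 + 7.29 + 6.25 = 22.14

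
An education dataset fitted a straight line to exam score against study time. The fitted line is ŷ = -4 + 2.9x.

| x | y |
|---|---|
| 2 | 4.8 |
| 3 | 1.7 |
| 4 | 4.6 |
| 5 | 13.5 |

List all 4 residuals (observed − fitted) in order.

3, -3, -3, 3

x=2: ŷ = -4 + 2.9·2 = 1.8; r = 4.8 − 1.8 = 3
x=3: ŷ = -4 + 2.9·3 = 4.7; r = 1.7 − 4.7 = -3
x=4: ŷ = -4 + 2.9·4 = 7.6; r = 4.6 − 7.6 = -3
x=5: ŷ = -4 + 2.9·5 = 10.5; r = 13.5 − 10.5 = 3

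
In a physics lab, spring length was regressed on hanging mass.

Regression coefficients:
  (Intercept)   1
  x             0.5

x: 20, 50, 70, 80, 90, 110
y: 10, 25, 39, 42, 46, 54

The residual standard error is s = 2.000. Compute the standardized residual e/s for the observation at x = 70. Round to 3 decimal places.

1.500

ŷ = 1 + 0.5·70 = 36
e = 39 − 36 = 3
e/s = 3 / 2.000 = 1.500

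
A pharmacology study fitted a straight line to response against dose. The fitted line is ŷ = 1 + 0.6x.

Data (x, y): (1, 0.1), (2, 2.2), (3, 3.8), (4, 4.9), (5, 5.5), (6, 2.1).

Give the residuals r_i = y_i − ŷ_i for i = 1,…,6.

x=1: ŷ = 1 + 0.6·1 = 1.6; r = 0.1 − 1.6 = -1.5
x=2: ŷ = 1 + 0.6·2 = 2.2; r = 2.2 − 2.2 = 0
x=3: ŷ = 1 + 0.6·3 = 2.8; r = 3.8 − 2.8 = 1
x=4: ŷ = 1 + 0.6·4 = 3.4; r = 4.9 − 3.4 = 1.5
x=5: ŷ = 1 + 0.6·5 = 4; r = 5.5 − 4 = 1.5
x=6: ŷ = 1 + 0.6·6 = 4.6; r = 2.1 − 4.6 = -2.5

-1.5, 0, 1, 1.5, 1.5, -2.5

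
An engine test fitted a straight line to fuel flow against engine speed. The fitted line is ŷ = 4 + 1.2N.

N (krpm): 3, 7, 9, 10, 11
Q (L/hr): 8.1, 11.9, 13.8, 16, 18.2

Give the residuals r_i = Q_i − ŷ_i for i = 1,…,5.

0.5, -0.5, -1, 0, 1

N=3: ŷ = 4 + 1.2·3 = 7.6; r = 8.1 − 7.6 = 0.5
N=7: ŷ = 4 + 1.2·7 = 12.4; r = 11.9 − 12.4 = -0.5
N=9: ŷ = 4 + 1.2·9 = 14.8; r = 13.8 − 14.8 = -1
N=10: ŷ = 4 + 1.2·10 = 16; r = 16 − 16 = 0
N=11: ŷ = 4 + 1.2·11 = 17.2; r = 18.2 − 17.2 = 1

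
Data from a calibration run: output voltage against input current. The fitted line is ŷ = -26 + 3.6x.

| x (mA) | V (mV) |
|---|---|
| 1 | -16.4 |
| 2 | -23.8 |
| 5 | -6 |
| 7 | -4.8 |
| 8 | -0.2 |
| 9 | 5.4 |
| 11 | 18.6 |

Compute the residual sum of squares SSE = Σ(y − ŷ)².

x=1: ŷ = -26 + 3.6·1 = -22.4; e = -16.4 − (-22.4) = 6
x=2: ŷ = -26 + 3.6·2 = -18.8; e = -23.8 − (-18.8) = -5
x=5: ŷ = -26 + 3.6·5 = -8; e = -6 − (-8) = 2
x=7: ŷ = -26 + 3.6·7 = -0.8; e = -4.8 − (-0.8) = -4
x=8: ŷ = -26 + 3.6·8 = 2.8; e = -0.2 − 2.8 = -3
x=9: ŷ = -26 + 3.6·9 = 6.4; e = 5.4 − 6.4 = -1
x=11: ŷ = -26 + 3.6·11 = 13.6; e = 18.6 − 13.6 = 5
SSE = 36 + 25 + 4 + 16 + 9 + 1 + 25 = 116

SSE = 116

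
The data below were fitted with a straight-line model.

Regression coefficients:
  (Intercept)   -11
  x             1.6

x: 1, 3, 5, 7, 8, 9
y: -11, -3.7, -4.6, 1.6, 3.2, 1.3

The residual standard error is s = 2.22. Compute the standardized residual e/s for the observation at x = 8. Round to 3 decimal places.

ŷ = -11 + 1.6·8 = 1.8
e = 3.2 − 1.8 = 1.4
e/s = 1.4 / 2.22 = 0.631

0.631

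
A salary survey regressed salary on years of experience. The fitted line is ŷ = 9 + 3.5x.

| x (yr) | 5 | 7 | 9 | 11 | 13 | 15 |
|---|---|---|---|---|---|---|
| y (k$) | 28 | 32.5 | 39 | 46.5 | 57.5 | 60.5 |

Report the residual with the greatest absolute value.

r = 3

x=5: ŷ = 9 + 3.5·5 = 26.5; r = 28 − 26.5 = 1.5
x=7: ŷ = 9 + 3.5·7 = 33.5; r = 32.5 − 33.5 = -1
x=9: ŷ = 9 + 3.5·9 = 40.5; r = 39 − 40.5 = -1.5
x=11: ŷ = 9 + 3.5·11 = 47.5; r = 46.5 − 47.5 = -1
x=13: ŷ = 9 + 3.5·13 = 54.5; r = 57.5 − 54.5 = 3
x=15: ŷ = 9 + 3.5·15 = 61.5; r = 60.5 − 61.5 = -1
Largest |r| is 3 at x = 13, residual 3.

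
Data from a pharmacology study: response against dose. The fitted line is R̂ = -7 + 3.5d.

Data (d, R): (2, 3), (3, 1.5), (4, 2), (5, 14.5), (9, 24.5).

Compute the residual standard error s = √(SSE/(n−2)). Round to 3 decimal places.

d=2: R̂ = -7 + 3.5·2 = 0; e = 3 − 0 = 3
d=3: R̂ = -7 + 3.5·3 = 3.5; e = 1.5 − 3.5 = -2
d=4: R̂ = -7 + 3.5·4 = 7; e = 2 − 7 = -5
d=5: R̂ = -7 + 3.5·5 = 10.5; e = 14.5 − 10.5 = 4
d=9: R̂ = -7 + 3.5·9 = 24.5; e = 24.5 − 24.5 = 0
SSE = 9 + 4 + 25 + 16 + 0 = 54
s = √(54/3) = √18 ≈ 4.243

s = 4.243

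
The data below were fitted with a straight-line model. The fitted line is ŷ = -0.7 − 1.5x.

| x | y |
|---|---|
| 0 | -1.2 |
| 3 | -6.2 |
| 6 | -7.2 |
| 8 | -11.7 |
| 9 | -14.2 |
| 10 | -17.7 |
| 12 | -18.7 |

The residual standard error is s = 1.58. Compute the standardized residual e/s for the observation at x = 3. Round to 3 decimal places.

-0.633

ŷ = -0.7 − 1.5·3 = -5.2
e = -6.2 − (-5.2) = -1
e/s = -1 / 1.58 = -0.633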